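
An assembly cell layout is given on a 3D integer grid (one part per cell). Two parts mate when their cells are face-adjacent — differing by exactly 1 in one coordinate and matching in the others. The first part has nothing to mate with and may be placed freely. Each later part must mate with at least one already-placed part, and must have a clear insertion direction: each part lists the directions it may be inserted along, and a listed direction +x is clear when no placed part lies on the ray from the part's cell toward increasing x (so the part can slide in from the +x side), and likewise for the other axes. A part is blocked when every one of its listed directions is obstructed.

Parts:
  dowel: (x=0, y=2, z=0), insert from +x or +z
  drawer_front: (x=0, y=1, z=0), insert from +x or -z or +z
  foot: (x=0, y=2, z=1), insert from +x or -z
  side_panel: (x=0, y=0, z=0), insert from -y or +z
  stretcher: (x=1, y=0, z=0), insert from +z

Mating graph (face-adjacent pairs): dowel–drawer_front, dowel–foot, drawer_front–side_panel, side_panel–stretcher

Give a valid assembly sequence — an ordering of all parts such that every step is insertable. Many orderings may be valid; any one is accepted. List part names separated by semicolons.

side_panel; stretcher; drawer_front; dowel; foot

1. side_panel@(0, 0, 0) [-y clear] — {side_panel}
2. stretcher@(1, 0, 0) [+z clear] — {side_panel, stretcher}
3. drawer_front@(0, 1, 0) [+x clear] — {drawer_front, side_panel, stretcher}
4. dowel@(0, 2, 0) [+x clear] — {dowel, drawer_front, side_panel, stretcher}
5. foot@(0, 2, 1) [+x clear] — {dowel, drawer_front, foot, side_panel, stretcher}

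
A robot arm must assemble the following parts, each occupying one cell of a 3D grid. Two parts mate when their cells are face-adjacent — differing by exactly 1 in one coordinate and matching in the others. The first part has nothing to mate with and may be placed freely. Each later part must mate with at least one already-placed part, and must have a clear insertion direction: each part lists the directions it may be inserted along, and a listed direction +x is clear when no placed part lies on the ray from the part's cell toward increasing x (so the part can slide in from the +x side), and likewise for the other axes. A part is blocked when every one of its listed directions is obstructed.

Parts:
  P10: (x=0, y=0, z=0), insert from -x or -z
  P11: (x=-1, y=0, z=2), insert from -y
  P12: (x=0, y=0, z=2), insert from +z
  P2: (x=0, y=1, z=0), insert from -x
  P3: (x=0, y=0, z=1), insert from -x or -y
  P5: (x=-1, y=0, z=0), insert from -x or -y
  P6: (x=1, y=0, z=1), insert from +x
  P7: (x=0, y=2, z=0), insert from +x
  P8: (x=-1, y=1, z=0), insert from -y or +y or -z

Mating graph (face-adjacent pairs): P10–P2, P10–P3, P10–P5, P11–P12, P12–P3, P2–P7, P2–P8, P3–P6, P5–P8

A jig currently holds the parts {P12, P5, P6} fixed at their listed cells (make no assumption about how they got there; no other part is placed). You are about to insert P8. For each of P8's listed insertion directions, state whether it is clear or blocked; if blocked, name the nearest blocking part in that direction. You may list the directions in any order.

+y: clear; -y: blocked by P5; -z: clear

-y: nearest on ray is P5@(-1, 0, 0) ⇒ blocked
+y: ray from P8(-1, 1, 0) has no placed part ⇒ clear
-z: ray from P8(-1, 1, 0) has no placed part ⇒ clear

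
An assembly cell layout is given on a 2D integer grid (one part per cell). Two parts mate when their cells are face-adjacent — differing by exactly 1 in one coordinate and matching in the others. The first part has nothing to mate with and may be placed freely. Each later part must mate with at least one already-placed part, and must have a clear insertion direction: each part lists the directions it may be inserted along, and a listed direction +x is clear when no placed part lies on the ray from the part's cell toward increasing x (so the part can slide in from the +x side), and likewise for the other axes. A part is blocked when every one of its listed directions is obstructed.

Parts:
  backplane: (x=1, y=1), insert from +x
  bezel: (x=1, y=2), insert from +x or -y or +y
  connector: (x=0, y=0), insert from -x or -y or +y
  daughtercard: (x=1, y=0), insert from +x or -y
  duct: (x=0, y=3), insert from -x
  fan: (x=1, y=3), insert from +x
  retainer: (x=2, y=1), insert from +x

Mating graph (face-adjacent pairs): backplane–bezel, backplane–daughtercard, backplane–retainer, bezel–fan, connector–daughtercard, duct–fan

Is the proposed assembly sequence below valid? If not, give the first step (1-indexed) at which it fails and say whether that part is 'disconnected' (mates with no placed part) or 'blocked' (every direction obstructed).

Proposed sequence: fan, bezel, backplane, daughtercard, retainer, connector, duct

Valid

1. fan@(1, 3) [+x clear] — {fan}
2. bezel@(1, 2) [+x clear] — {bezel, fan}
3. backplane@(1, 1) [+x clear] — {backplane, bezel, fan}
4. daughtercard@(1, 0) [+x clear] — {backplane, bezel, daughtercard, fan}
5. retainer@(2, 1) [+x clear] — {backplane, bezel, daughtercard, fan, retainer}
6. connector@(0, 0) [-x clear] — {backplane, bezel, connector, daughtercard, fan, retainer}
7. duct@(0, 3) [-x clear] — {backplane, bezel, connector, daughtercard, duct, fan, retainer}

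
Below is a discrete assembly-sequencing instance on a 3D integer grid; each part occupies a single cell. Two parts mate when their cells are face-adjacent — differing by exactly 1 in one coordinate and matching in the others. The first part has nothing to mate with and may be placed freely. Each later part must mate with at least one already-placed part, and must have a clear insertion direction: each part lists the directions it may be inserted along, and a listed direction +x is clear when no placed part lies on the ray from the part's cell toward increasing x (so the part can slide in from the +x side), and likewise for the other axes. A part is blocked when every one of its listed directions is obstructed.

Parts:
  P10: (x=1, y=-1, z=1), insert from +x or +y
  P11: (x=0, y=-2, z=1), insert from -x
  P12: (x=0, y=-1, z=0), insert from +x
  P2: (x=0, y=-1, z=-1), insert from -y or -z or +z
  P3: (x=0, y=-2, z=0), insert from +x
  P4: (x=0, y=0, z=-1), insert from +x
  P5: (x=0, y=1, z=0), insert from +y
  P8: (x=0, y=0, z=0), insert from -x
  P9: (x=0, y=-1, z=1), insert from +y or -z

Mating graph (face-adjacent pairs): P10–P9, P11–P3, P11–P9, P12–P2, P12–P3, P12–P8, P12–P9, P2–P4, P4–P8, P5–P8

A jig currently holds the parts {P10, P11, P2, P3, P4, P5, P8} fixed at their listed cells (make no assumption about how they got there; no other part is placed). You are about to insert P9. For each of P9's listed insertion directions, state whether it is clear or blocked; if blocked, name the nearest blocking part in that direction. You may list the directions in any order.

+y: clear; -z: blocked by P2

+y: ray from P9(0, -1, 1) has no placed part ⇒ clear
-z: nearest on ray is P2@(0, -1, -1) ⇒ blocked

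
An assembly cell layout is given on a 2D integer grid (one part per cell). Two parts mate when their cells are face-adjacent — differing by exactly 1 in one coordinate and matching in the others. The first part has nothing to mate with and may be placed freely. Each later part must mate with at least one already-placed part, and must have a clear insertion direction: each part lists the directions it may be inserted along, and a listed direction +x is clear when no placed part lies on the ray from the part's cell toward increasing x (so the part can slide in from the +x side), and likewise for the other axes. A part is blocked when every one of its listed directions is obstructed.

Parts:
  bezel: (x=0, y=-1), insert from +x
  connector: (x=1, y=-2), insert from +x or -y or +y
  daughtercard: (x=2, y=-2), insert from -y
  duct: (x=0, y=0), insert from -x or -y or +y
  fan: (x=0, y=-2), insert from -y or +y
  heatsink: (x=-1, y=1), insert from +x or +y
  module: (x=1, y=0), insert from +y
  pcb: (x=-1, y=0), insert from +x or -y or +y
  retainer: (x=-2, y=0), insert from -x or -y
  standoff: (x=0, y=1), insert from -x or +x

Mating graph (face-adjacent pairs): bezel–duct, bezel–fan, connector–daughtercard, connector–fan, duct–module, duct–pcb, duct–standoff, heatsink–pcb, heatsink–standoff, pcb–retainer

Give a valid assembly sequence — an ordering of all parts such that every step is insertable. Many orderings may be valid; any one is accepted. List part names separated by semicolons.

1. retainer@(-2, 0) [-x clear] — {retainer}
2. pcb@(-1, 0) [+x clear] — {pcb, retainer}
3. duct@(0, 0) [-y clear] — {duct, pcb, retainer}
4. standoff@(0, 1) [-x clear] — {duct, pcb, retainer, standoff}
5. bezel@(0, -1) [+x clear] — {bezel, duct, pcb, retainer, standoff}
6. module@(1, 0) [+y clear] — {bezel, duct, module, pcb, retainer, standoff}
7. heatsink@(-1, 1) [+y clear] — {bezel, duct, heatsink, module, pcb, retainer, standoff}
8. fan@(0, -2) [-y clear] — {bezel, duct, fan, heatsink, module, pcb, retainer, standoff}
9. connector@(1, -2) [+x clear] — {bezel, connector, duct, fan, heatsink, module, pcb, retainer, standoff}
10. daughtercard@(2, -2) [-y clear] — {bezel, connector, daughtercard, duct, fan, heatsink, module, pcb, retainer, standoff}

retainer; pcb; duct; standoff; bezel; module; heatsink; fan; connector; daughtercard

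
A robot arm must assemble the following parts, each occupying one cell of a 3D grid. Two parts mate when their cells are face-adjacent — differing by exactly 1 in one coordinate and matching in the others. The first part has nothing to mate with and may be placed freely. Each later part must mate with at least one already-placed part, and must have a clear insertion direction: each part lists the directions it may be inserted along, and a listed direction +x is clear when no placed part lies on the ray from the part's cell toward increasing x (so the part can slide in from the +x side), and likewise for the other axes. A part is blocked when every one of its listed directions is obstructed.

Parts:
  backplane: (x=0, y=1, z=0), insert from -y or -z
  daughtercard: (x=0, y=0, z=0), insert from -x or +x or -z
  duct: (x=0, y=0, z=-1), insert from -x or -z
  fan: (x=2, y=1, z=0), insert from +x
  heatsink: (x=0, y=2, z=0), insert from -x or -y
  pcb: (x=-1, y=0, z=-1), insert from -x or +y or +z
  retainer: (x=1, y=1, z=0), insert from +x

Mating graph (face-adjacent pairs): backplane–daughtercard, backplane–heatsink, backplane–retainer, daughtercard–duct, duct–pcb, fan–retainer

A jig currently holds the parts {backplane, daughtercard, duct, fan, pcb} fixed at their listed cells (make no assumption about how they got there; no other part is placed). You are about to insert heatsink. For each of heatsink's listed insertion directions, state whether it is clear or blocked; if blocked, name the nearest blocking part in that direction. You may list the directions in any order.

-x: ray from heatsink(0, 2, 0) has no placed part ⇒ clear
-y: nearest on ray is backplane@(0, 1, 0) ⇒ blocked

-x: clear; -y: blocked by backplane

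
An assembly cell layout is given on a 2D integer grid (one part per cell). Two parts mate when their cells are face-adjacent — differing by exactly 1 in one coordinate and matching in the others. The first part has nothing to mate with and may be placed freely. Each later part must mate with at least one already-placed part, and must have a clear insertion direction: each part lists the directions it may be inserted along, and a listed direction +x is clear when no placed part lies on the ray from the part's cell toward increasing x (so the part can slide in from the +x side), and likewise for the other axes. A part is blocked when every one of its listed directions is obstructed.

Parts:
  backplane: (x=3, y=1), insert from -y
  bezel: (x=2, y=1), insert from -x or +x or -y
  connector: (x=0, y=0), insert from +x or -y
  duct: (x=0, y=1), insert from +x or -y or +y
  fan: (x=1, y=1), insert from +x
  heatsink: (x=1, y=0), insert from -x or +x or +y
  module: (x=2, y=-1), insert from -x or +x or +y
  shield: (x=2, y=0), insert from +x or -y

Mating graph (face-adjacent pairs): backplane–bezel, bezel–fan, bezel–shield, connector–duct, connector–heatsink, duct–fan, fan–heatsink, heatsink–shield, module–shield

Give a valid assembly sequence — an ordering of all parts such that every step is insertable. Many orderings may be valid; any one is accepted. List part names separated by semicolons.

1. duct@(0, 1) [+x clear] — {duct}
2. fan@(1, 1) [+x clear] — {duct, fan}
3. bezel@(2, 1) [+x clear] — {bezel, duct, fan}
4. heatsink@(1, 0) [-x clear] — {bezel, duct, fan, heatsink}
5. backplane@(3, 1) [-y clear] — {backplane, bezel, duct, fan, heatsink}
6. connector@(0, 0) [-y clear] — {backplane, bezel, connector, duct, fan, heatsink}
7. shield@(2, 0) [+x clear] — {backplane, bezel, connector, duct, fan, heatsink, shield}
8. module@(2, -1) [-x clear] — {backplane, bezel, connector, duct, fan, heatsink, module, shield}

duct; fan; bezel; heatsink; backplane; connector; shield; module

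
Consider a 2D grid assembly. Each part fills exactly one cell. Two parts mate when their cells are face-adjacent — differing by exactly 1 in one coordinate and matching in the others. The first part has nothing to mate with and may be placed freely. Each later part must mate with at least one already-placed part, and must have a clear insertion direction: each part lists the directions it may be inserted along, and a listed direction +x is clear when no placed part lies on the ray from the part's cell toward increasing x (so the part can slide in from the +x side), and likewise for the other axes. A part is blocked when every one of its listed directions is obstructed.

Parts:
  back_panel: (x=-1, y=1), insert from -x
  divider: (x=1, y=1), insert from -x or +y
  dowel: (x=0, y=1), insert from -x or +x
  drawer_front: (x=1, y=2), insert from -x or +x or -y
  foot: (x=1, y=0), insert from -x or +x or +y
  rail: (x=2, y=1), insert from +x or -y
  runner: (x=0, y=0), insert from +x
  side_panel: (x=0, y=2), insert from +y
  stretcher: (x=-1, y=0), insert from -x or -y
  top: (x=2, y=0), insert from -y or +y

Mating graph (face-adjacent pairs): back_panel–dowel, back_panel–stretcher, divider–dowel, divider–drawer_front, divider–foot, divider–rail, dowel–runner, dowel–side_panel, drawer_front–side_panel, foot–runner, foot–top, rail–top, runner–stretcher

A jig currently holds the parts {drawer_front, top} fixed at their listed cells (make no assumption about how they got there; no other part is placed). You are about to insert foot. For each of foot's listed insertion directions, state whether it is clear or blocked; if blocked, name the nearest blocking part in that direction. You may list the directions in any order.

-x: ray from foot(1, 0) has no placed part ⇒ clear
+x: nearest on ray is top@(2, 0) ⇒ blocked
+y: nearest on ray is drawer_front@(1, 2) ⇒ blocked

+x: blocked by top; +y: blocked by drawer_front; -x: clear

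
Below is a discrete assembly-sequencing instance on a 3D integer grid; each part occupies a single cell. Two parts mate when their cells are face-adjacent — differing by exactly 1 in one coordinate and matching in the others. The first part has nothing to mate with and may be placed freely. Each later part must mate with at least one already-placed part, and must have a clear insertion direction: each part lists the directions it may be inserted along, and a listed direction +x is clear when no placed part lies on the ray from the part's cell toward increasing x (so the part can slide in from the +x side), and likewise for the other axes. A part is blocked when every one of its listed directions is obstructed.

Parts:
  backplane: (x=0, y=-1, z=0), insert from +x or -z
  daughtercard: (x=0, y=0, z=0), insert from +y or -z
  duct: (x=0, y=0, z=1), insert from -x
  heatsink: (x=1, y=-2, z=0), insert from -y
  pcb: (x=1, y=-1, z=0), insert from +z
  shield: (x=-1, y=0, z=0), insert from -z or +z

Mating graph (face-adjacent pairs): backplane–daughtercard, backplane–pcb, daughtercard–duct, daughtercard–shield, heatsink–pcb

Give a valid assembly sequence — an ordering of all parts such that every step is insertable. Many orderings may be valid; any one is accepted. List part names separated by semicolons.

1. heatsink@(1, -2, 0) [-y clear] — {heatsink}
2. pcb@(1, -1, 0) [+z clear] — {heatsink, pcb}
3. backplane@(0, -1, 0) [-z clear] — {backplane, heatsink, pcb}
4. daughtercard@(0, 0, 0) [+y clear] — {backplane, daughtercard, heatsink, pcb}
5. shield@(-1, 0, 0) [-z clear] — {backplane, daughtercard, heatsink, pcb, shield}
6. duct@(0, 0, 1) [-x clear] — {backplane, daughtercard, duct, heatsink, pcb, shield}

heatsink; pcb; backplane; daughtercard; shield; duct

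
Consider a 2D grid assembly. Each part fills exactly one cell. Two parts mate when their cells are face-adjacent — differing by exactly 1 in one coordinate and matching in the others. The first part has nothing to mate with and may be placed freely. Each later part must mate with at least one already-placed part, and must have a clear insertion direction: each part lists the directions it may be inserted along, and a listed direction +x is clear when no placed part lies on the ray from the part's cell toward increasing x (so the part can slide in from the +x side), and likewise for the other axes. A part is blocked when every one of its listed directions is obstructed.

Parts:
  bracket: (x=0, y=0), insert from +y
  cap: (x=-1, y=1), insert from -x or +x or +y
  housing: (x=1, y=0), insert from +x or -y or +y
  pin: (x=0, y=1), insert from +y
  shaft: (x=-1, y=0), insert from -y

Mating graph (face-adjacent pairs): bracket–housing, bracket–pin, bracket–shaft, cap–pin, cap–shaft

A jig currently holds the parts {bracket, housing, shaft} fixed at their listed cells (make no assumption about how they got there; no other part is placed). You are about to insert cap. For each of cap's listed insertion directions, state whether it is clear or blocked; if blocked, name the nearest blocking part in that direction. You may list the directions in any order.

+x: clear; +y: clear; -x: clear

-x: ray from cap(-1, 1) has no placed part ⇒ clear
+x: ray from cap(-1, 1) has no placed part ⇒ clear
+y: ray from cap(-1, 1) has no placed part ⇒ clear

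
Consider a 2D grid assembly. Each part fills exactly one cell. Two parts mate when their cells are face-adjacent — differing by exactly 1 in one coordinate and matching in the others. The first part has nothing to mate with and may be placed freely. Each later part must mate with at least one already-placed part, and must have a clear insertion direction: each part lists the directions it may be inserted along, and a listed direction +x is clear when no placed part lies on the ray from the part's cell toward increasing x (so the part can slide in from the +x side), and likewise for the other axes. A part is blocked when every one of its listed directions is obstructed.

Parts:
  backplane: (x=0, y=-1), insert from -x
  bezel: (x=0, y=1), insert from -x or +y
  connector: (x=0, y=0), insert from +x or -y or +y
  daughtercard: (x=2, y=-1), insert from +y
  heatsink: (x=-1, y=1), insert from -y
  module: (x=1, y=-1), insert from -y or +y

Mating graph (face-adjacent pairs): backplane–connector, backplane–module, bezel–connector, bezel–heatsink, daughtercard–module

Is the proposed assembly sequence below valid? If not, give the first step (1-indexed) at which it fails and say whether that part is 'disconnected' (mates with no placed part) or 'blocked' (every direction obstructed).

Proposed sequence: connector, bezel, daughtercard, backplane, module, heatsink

Invalid at step 3 (disconnected)

1. connector@(0, 0) [+x clear] — {connector}
2. bezel@(0, 1) [-x clear] — {bezel, connector}
3. daughtercard@(2, -1) — no placed neighbour ⇒ disconnected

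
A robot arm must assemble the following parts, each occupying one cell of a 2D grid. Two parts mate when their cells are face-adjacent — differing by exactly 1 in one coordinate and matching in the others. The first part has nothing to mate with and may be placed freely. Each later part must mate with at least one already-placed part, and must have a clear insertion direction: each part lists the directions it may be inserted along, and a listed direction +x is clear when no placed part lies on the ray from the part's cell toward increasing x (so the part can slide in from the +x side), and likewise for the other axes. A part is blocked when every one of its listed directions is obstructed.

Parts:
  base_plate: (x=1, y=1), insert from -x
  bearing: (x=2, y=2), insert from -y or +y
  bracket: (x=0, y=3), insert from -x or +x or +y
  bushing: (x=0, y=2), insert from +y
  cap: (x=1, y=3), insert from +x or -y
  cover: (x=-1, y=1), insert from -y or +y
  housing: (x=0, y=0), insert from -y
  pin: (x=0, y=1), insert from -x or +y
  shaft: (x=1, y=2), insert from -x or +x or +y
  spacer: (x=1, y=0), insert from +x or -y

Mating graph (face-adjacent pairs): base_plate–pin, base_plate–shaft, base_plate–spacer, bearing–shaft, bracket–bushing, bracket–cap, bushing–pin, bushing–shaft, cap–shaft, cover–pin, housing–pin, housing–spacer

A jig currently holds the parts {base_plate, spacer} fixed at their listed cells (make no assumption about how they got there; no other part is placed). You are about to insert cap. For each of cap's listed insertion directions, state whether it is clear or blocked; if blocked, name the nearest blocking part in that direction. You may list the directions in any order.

+x: ray from cap(1, 3) has no placed part ⇒ clear
-y: nearest on ray is base_plate@(1, 1) ⇒ blocked

+x: clear; -y: blocked by base_plate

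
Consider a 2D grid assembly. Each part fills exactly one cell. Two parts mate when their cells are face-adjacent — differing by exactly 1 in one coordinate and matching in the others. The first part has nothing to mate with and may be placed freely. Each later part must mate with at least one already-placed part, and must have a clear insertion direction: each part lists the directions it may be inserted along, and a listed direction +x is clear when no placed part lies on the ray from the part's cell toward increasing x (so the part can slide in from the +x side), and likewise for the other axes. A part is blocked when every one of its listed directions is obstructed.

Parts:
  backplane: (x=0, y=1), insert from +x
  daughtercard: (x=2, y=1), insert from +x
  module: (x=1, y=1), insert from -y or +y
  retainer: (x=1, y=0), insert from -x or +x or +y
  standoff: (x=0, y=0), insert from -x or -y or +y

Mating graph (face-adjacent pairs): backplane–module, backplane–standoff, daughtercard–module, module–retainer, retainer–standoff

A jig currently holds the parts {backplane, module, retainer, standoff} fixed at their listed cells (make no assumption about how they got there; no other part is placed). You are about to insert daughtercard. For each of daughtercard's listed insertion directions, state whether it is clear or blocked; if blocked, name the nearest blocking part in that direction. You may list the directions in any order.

+x: clear

+x: ray from daughtercard(2, 1) has no placed part ⇒ clear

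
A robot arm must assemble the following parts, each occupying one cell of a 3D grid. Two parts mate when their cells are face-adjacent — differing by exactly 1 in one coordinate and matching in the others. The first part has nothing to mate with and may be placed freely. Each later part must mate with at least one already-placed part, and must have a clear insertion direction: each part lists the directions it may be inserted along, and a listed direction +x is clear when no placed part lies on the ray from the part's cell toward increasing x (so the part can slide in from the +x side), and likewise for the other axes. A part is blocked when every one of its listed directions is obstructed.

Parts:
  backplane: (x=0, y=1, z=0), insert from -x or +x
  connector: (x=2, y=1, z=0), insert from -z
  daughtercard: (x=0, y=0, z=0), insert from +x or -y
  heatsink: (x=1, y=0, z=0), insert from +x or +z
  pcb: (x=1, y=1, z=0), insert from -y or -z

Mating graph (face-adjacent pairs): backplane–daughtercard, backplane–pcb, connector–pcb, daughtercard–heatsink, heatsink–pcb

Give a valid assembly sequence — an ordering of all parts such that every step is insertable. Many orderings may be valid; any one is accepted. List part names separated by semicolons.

1. daughtercard@(0, 0, 0) [+x clear] — {daughtercard}
2. backplane@(0, 1, 0) [-x clear] — {backplane, daughtercard}
3. pcb@(1, 1, 0) [-y clear] — {backplane, daughtercard, pcb}
4. heatsink@(1, 0, 0) [+x clear] — {backplane, daughtercard, heatsink, pcb}
5. connector@(2, 1, 0) [-z clear] — {backplane, connector, daughtercard, heatsink, pcb}

daughtercard; backplane; pcb; heatsink; connector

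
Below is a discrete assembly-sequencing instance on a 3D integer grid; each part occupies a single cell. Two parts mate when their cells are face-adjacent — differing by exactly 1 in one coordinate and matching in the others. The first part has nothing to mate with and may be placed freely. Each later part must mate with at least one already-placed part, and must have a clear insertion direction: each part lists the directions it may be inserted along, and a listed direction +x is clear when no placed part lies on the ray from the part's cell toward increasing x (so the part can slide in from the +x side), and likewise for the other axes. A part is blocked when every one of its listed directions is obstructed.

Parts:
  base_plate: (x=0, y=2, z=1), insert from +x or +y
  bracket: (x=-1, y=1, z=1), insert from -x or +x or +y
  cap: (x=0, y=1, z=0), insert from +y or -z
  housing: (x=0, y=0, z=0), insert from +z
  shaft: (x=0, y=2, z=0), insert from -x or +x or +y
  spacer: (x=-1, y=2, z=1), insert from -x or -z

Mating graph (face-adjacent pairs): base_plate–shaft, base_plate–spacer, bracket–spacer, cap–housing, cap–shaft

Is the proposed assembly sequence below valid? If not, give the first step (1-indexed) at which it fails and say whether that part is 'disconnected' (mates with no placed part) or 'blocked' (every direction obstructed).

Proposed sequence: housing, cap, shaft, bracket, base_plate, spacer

Invalid at step 4 (disconnected)

1. housing@(0, 0, 0) [+z clear] — {housing}
2. cap@(0, 1, 0) [+y clear] — {cap, housing}
3. shaft@(0, 2, 0) [-x clear] — {cap, housing, shaft}
4. bracket@(-1, 1, 1) — no placed neighbour ⇒ disconnected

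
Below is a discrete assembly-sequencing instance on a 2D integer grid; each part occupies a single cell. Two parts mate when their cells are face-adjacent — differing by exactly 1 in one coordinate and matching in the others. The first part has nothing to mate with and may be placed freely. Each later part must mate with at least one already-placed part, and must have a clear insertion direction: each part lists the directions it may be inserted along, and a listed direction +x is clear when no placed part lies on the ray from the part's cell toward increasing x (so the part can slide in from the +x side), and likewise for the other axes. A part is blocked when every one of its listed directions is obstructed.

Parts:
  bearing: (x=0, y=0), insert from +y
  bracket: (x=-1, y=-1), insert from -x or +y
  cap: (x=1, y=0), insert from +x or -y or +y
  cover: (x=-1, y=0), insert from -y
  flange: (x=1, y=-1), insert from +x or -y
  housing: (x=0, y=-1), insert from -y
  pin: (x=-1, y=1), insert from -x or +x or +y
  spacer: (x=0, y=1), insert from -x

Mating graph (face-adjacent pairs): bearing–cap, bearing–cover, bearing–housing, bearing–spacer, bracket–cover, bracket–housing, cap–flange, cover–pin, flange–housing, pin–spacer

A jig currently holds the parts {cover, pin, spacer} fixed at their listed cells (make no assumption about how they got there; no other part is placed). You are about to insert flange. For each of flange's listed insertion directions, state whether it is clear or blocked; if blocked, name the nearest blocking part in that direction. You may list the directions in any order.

+x: clear; -y: clear

+x: ray from flange(1, -1) has no placed part ⇒ clear
-y: ray from flange(1, -1) has no placed part ⇒ clear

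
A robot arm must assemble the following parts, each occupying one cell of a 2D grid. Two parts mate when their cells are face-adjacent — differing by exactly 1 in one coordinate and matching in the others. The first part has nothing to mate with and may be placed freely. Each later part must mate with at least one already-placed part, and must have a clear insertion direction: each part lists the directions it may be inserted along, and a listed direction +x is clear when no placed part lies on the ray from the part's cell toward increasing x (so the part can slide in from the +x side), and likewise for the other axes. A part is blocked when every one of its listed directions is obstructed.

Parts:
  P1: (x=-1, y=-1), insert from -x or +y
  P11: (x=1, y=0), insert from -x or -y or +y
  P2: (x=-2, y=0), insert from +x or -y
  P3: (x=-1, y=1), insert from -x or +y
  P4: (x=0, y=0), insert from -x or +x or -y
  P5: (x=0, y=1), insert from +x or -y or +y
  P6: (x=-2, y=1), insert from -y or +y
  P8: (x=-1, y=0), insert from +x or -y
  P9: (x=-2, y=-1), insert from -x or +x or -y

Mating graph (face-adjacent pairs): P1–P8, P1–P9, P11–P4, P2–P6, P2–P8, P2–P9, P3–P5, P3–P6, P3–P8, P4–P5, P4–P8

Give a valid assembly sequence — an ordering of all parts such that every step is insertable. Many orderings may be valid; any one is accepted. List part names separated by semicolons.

1. P3@(-1, 1) [-x clear] — {P3}
2. P8@(-1, 0) [+x clear] — {P3, P8}
3. P2@(-2, 0) [-y clear] — {P2, P3, P8}
4. P1@(-1, -1) [-x clear] — {P1, P2, P3, P8}
5. P4@(0, 0) [+x clear] — {P1, P2, P3, P4, P8}
6. P11@(1, 0) [-y clear] — {P1, P11, P2, P3, P4, P8}
7. P6@(-2, 1) [+y clear] — {P1, P11, P2, P3, P4, P6, P8}
8. P5@(0, 1) [+x clear] — {P1, P11, P2, P3, P4, P5, P6, P8}
9. P9@(-2, -1) [-x clear] — {P1, P11, P2, P3, P4, P5, P6, P8, P9}

P3; P8; P2; P1; P4; P11; P6; P5; P9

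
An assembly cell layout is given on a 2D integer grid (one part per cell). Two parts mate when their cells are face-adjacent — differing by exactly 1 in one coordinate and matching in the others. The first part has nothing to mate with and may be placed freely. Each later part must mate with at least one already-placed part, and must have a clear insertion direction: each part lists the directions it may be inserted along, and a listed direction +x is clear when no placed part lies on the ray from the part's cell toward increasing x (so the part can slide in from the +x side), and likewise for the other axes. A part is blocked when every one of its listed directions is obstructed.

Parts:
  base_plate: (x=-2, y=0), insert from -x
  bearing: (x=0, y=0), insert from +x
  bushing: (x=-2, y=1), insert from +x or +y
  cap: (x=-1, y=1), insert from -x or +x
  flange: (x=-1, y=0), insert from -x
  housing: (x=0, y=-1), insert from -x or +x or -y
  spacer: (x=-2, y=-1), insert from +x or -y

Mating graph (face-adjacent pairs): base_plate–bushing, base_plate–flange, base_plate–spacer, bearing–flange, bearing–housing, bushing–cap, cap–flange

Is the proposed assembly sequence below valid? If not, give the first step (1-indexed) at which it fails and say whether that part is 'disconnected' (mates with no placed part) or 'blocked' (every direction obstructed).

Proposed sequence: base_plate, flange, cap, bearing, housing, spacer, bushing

Invalid at step 2 (blocked)

1. base_plate@(-2, 0) [-x clear] — {base_plate}
2. flange@(-1, 0) — -x all obstructed ⇒ blocked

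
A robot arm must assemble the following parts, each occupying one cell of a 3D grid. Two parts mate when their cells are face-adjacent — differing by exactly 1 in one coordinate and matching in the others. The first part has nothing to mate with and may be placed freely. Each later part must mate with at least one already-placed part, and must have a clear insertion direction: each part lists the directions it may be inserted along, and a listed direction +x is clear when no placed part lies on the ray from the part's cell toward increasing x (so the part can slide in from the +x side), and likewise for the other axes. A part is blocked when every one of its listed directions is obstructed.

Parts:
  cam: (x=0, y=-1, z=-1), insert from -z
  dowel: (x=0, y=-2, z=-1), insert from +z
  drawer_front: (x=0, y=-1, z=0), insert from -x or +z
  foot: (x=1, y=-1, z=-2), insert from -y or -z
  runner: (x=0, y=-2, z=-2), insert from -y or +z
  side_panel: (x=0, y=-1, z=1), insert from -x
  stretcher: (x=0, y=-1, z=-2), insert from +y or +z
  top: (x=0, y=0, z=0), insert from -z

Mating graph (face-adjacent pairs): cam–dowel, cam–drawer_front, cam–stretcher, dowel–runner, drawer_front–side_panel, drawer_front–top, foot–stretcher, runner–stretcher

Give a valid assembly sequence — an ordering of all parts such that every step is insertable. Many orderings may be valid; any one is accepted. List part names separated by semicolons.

1. dowel@(0, -2, -1) [+z clear] — {dowel}
2. runner@(0, -2, -2) [-y clear] — {dowel, runner}
3. cam@(0, -1, -1) [-z clear] — {cam, dowel, runner}
4. drawer_front@(0, -1, 0) [-x clear] — {cam, dowel, drawer_front, runner}
5. side_panel@(0, -1, 1) [-x clear] — {cam, dowel, drawer_front, runner, side_panel}
6. top@(0, 0, 0) [-z clear] — {cam, dowel, drawer_front, runner, side_panel, top}
7. stretcher@(0, -1, -2) [+y clear] — {cam, dowel, drawer_front, runner, side_panel, stretcher, top}
8. foot@(1, -1, -2) [-y clear] — {cam, dowel, drawer_front, foot, runner, side_panel, stretcher, top}

dowel; runner; cam; drawer_front; side_panel; top; stretcher; foot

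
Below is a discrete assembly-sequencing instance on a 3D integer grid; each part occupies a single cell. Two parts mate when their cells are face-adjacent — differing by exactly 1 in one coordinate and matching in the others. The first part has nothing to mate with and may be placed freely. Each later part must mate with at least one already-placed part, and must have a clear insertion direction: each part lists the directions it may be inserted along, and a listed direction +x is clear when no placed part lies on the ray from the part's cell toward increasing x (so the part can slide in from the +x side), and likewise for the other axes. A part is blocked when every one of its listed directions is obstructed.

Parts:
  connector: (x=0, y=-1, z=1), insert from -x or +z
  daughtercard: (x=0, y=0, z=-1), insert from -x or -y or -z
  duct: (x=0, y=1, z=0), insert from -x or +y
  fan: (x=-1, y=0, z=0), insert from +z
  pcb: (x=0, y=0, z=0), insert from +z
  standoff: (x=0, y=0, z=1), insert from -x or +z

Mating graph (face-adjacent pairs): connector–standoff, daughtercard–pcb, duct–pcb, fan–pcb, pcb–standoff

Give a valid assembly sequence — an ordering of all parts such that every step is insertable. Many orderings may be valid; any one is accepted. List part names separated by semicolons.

1. duct@(0, 1, 0) [-x clear] — {duct}
2. pcb@(0, 0, 0) [+z clear] — {duct, pcb}
3. standoff@(0, 0, 1) [-x clear] — {duct, pcb, standoff}
4. connector@(0, -1, 1) [-x clear] — {connector, duct, pcb, standoff}
5. fan@(-1, 0, 0) [+z clear] — {connector, duct, fan, pcb, standoff}
6. daughtercard@(0, 0, -1) [-x clear] — {connector, daughtercard, duct, fan, pcb, standoff}

duct; pcb; standoff; connector; fan; daughtercard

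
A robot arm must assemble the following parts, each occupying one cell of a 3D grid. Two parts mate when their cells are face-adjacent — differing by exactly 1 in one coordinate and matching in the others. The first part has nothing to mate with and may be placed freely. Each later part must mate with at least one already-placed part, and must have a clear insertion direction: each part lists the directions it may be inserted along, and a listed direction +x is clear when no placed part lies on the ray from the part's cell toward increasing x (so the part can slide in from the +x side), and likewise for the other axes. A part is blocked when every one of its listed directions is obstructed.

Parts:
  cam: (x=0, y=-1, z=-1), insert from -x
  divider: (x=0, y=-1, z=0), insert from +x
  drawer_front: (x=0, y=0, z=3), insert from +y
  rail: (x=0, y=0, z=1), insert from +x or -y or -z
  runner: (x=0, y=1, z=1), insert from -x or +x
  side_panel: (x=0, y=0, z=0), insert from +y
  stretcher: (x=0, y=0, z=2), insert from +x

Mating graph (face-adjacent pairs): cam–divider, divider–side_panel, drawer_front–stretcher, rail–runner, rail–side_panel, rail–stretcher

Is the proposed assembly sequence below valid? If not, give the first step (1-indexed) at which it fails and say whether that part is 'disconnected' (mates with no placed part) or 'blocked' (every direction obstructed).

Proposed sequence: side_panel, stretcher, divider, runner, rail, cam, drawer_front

1. side_panel@(0, 0, 0) [+y clear] — {side_panel}
2. stretcher@(0, 0, 2) — no placed neighbour ⇒ disconnected

Invalid at step 2 (disconnected)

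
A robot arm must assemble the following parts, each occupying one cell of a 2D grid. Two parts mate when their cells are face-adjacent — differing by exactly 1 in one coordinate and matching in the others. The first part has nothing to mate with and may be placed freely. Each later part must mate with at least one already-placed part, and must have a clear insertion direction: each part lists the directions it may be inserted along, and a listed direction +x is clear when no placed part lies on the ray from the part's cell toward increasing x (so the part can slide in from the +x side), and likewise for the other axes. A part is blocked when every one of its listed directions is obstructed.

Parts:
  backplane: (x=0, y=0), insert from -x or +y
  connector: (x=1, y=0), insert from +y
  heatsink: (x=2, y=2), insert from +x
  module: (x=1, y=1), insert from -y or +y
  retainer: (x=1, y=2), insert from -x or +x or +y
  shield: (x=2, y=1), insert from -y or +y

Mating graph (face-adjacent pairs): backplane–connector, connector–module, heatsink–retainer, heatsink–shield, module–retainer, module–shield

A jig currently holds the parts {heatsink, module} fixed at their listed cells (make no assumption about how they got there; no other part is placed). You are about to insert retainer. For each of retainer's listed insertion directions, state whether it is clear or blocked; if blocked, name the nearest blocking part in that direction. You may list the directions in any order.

+x: blocked by heatsink; +y: clear; -x: clear

-x: ray from retainer(1, 2) has no placed part ⇒ clear
+x: nearest on ray is heatsink@(2, 2) ⇒ blocked
+y: ray from retainer(1, 2) has no placed part ⇒ clear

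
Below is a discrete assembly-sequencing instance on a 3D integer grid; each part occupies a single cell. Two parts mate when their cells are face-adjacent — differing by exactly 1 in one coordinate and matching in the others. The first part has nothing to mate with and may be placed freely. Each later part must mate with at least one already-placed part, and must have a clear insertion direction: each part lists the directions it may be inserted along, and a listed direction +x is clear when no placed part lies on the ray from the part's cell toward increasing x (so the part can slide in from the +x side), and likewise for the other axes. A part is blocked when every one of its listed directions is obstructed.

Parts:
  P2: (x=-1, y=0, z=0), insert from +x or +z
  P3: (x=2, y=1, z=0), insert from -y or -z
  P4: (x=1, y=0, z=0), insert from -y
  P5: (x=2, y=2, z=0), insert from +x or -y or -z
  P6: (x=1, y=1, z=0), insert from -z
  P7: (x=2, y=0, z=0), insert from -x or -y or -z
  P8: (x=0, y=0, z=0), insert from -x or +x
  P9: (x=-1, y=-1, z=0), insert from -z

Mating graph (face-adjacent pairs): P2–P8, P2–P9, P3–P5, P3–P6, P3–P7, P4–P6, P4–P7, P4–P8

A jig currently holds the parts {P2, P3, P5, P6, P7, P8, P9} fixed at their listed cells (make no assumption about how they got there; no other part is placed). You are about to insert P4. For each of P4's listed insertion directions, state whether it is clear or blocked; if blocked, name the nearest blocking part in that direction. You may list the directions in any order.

-y: clear

-y: ray from P4(1, 0, 0) has no placed part ⇒ clear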